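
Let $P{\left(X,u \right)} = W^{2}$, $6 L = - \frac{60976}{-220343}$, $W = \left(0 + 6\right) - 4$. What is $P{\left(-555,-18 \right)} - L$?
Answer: $\frac{2613628}{661029} \approx 3.9539$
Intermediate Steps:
$W = 2$ ($W = 6 - 4 = 2$)
$L = \frac{30488}{661029}$ ($L = \frac{\left(-60976\right) \frac{1}{-220343}}{6} = \frac{\left(-60976\right) \left(- \frac{1}{220343}\right)}{6} = \frac{1}{6} \cdot \frac{60976}{220343} = \frac{30488}{661029} \approx 0.046122$)
$P{\left(X,u \right)} = 4$ ($P{\left(X,u \right)} = 2^{2} = 4$)
$P{\left(-555,-18 \right)} - L = 4 - \frac{30488}{661029} = \frac{2613628}{661029}$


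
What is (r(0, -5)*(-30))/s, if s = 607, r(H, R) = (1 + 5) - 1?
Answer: -150/607 ≈ -0.24712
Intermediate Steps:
r(H, R) = 5 (r(H, R) = 6 - 1 = 5)
(r(0, -5)*(-30))/s = (5*(-30))/607 = -150*1/607 = -150/607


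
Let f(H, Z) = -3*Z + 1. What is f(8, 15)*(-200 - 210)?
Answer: 18040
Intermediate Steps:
f(H, Z) = 1 - 3*Z
f(8, 15)*(-200 - 210) = (1 - 3*15)*(-200 - 210) = (1 - 45)*(-410) = -44*(-410) = 18040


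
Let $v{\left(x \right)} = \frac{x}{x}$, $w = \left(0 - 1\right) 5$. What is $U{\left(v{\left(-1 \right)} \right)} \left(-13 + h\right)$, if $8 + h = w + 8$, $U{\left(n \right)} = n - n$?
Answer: $0$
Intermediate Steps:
$w = -5$ ($w = \left(-1\right) 5 = -5$)
$v{\left(x \right)} = 1$
$U{\left(n \right)} = 0$
$h = -5$ ($h = -8 + \left(-5 + 8\right) = -8 + 3 = -5$)
$U{\left(v{\left(-1 \right)} \right)} \left(-13 + h\right) = 0 \left(-13 - 5\right) = 0 \left(-18\right) = 0$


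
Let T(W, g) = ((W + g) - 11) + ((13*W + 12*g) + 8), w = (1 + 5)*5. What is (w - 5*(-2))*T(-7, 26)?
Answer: 9480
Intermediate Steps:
w = 30 (w = 6*5 = 30)
T(W, g) = -3 + 13*g + 14*W (T(W, g) = (-11 + W + g) + ((12*g + 13*W) + 8) = (-11 + W + g) + (8 + 12*g + 13*W) = -3 + 13*g + 14*W)
(w - 5*(-2))*T(-7, 26) = (30 - 5*(-2))*(-3 + 13*26 + 14*(-7)) = (30 + 10)*(-3 + 338 - 98) = 40*237 = 9480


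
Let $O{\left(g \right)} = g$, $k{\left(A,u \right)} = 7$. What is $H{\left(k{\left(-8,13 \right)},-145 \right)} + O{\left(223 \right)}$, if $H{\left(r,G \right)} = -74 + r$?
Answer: $156$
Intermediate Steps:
$H{\left(k{\left(-8,13 \right)},-145 \right)} + O{\left(223 \right)} = \left(-74 + 7\right) + 223 = -67 + 223 = 156$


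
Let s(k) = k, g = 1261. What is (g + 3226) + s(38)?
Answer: 4525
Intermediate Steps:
(g + 3226) + s(38) = (1261 + 3226) + 38 = 4487 + 38 = 4525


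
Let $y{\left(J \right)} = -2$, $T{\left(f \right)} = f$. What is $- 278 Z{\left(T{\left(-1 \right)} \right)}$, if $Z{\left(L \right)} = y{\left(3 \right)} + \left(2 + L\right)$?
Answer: $278$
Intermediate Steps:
$Z{\left(L \right)} = L$ ($Z{\left(L \right)} = -2 + \left(2 + L\right) = L$)
$- 278 Z{\left(T{\left(-1 \right)} \right)} = \left(-278\right) \left(-1\right) = 278$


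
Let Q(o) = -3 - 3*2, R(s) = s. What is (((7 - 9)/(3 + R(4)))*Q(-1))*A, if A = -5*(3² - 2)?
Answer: -90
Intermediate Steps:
Q(o) = -9 (Q(o) = -3 - 6 = -9)
A = -35 (A = -5*(9 - 2) = -5*7 = -35)
(((7 - 9)/(3 + R(4)))*Q(-1))*A = (((7 - 9)/(3 + 4))*(-9))*(-35) = (-2/7*(-9))*(-35) = (-2*⅐*(-9))*(-35) = -2/7*(-9)*(-35) = (18/7)*(-35) = -90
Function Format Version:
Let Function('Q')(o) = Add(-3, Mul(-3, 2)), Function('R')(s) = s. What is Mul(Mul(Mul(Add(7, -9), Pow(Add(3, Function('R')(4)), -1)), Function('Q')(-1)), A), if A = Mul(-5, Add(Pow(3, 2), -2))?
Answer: -90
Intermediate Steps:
Function('Q')(o) = -9 (Function('Q')(o) = Add(-3, -6) = -9)
A = -35 (A = Mul(-5, Add(9, -2)) = Mul(-5, 7) = -35)
Mul(Mul(Mul(Add(7, -9), Pow(Add(3, Function('R')(4)), -1)), Function('Q')(-1)), A) = Mul(Mul(Mul(Add(7, -9), Pow(Add(3, 4), -1)), -9), -35) = Mul(Mul(Mul(-2, Pow(7, -1)), -9), -35) = Mul(Mul(Mul(-2, Rational(1, 7)), -9), -35) = Mul(Mul(Rational(-2, 7), -9), -35) = Mul(Rational(18, 7), -35) = -90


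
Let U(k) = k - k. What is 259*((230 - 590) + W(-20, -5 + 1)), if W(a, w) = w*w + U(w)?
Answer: -89096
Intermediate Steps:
U(k) = 0
W(a, w) = w**2 (W(a, w) = w*w + 0 = w**2 + 0 = w**2)
259*((230 - 590) + W(-20, -5 + 1)) = 259*((230 - 590) + (-5 + 1)**2) = 259*(-360 + (-4)**2) = 259*(-360 + 16) = 259*(-344) = -89096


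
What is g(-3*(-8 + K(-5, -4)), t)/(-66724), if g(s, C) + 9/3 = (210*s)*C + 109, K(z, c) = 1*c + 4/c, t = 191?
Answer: -391099/16681 ≈ -23.446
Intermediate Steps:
K(z, c) = c + 4/c
g(s, C) = 106 + 210*C*s (g(s, C) = -3 + ((210*s)*C + 109) = -3 + (210*C*s + 109) = -3 + (109 + 210*C*s) = 106 + 210*C*s)
g(-3*(-8 + K(-5, -4)), t)/(-66724) = (106 + 210*191*(-3*(-8 + (-4 + 4/(-4)))))/(-66724) = (106 + 210*191*(-3*(-8 + (-4 + 4*(-1/4)))))*(-1/66724) = (106 + 210*191*(-3*(-8 + (-4 - 1))))*(-1/66724) = (106 + 210*191*(-3*(-8 - 5)))*(-1/66724) = (106 + 210*191*(-3*(-13)))*(-1/66724) = (106 + 210*191*39)*(-1/66724) = (106 + 1564290)*(-1/66724) = 1564396*(-1/66724) = -391099/16681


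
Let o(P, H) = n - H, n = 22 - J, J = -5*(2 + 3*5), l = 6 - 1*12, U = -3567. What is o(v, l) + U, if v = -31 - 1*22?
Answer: -3454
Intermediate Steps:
l = -6 (l = 6 - 12 = -6)
v = -53 (v = -31 - 22 = -53)
J = -85 (J = -5*(2 + 15) = -5*17 = -85)
n = 107 (n = 22 - 1*(-85) = 22 + 85 = 107)
o(P, H) = 107 - H
o(v, l) + U = (107 - 1*(-6)) - 3567 = (107 + 6) - 3567 = 113 - 3567 = -3454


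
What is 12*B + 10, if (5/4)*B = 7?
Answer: 386/5 ≈ 77.200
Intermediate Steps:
B = 28/5 (B = (4/5)*7 = 28/5 ≈ 5.6000)
12*B + 10 = 12*(28/5) + 10 = 336/5 + 10 = 386/5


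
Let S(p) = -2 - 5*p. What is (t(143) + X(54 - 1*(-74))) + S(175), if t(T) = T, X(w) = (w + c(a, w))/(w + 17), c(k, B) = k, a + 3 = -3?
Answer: -106308/145 ≈ -733.16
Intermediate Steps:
a = -6 (a = -3 - 3 = -6)
X(w) = (-6 + w)/(17 + w) (X(w) = (w - 6)/(w + 17) = (-6 + w)/(17 + w))
(t(143) + X(54 - 1*(-74))) + S(175) = (143 + (-6 + (54 - 1*(-74)))/(17 + (54 - 1*(-74)))) + (-2 - 5*175) = (143 + (-6 + (54 + 74))/(17 + (54 + 74))) + (-2 - 875) = (143 + (-6 + 128)/(17 + 128)) - 877 = (143 + 122/145) - 877 = 20857/145 - 877 = -106308/145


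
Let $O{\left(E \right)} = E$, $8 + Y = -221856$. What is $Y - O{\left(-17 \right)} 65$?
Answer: $-220759$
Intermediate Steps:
$Y = -221864$ ($Y = -8 - 221856 = -221864$)
$Y - O{\left(-17 \right)} 65 = -221864 - \left(-17\right) 65 = -221864 - -1105 = -221864 + 1105 = -220759$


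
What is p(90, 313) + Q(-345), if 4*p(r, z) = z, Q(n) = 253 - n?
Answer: 2705/4 ≈ 676.25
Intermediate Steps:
p(r, z) = z/4
p(90, 313) + Q(-345) = (¼)*313 + (253 - 1*(-345)) = 313/4 + (253 + 345) = 313/4 + 598 = 2705/4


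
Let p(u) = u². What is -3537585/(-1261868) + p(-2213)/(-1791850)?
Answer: 79494228479/1130539087900 ≈ 0.070315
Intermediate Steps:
-3537585/(-1261868) + p(-2213)/(-1791850) = -3537585/(-1261868) + (-2213)²/(-1791850) = -3537585*(-1/1261868) + 4897369*(-1/1791850) = 3537585/1261868 - 4897369/1791850 = 79494228479/1130539087900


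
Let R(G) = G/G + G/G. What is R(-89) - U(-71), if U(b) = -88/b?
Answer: 54/71 ≈ 0.76056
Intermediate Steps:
R(G) = 2 (R(G) = 1 + 1 = 2)
R(-89) - U(-71) = 2 - (-88)/(-71) = 2 - (-88)*(-1)/71 = 2 - 1*88/71 = 2 - 88/71 = 54/71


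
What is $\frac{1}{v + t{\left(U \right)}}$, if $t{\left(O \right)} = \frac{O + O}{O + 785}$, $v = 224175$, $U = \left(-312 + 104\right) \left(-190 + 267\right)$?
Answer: $\frac{15231}{3414441457} \approx 4.4608 \cdot 10^{-6}$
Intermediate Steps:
$U = -16016$ ($U = \left(-208\right) 77 = -16016$)
$t{\left(O \right)} = \frac{2 O}{785 + O}$
$\frac{1}{v + t{\left(U \right)}} = \frac{1}{224175 + 2 \left(-16016\right) \frac{1}{785 - 16016}} = \frac{1}{224175 + 2 \left(-16016\right) \frac{1}{-15231}} = \frac{1}{224175 + 2 \left(-16016\right) \left(- \frac{1}{15231}\right)} = \frac{1}{224175 + \frac{32032}{15231}} = \frac{1}{\frac{3414441457}{15231}} = \frac{15231}{3414441457}$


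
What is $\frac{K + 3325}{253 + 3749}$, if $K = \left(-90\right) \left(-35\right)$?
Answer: $\frac{6475}{4002} \approx 1.6179$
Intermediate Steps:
$K = 3150$
$\frac{K + 3325}{253 + 3749} = \frac{3150 + 3325}{253 + 3749} = \frac{6475}{4002}$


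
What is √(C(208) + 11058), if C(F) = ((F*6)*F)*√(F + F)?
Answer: √(11058 + 1038336*√26) ≈ 2303.4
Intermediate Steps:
C(F) = 6*√2*F^(5/2) (C(F) = ((6*F)*F)*√(2*F) = (6*F²)*(√2*√F) = 6*√2*F^(5/2))
√(C(208) + 11058) = √(6*√2*208^(5/2) + 11058) = √(6*√2*(173056*√13) + 11058) = √(1038336*√26 + 11058) = √(11058 + 1038336*√26)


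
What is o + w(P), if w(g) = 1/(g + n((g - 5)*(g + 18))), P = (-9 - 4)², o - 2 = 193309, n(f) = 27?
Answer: 37888957/196 ≈ 1.9331e+5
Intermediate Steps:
o = 193311 (o = 2 + 193309 = 193311)
P = 169 (P = (-13)² = 169)
w(g) = 1/(27 + g) (w(g) = 1/(g + 27) = 1/(27 + g))
o + w(P) = 193311 + 1/(27 + 169) = 193311 + 1/196 = 37888957/196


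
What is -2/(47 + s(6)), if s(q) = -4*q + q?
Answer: -2/29 ≈ -0.068966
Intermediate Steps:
s(q) = -3*q
-2/(47 + s(6)) = -2/(47 - 3*6) = -2/(47 - 18) = -2/29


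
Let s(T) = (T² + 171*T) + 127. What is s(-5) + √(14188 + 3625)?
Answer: -703 + √17813 ≈ -569.54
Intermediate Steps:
s(T) = 127 + T² + 171*T
s(-5) + √(14188 + 3625) = (127 + (-5)² + 171*(-5)) + √(14188 + 3625) = (127 + 25 - 855) + √17813 = -703 + √17813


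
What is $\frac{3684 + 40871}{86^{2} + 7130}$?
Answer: $\frac{44555}{14526} \approx 3.0673$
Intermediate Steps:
$\frac{3684 + 40871}{86^{2} + 7130} = \frac{44555}{7396 + 7130} = \frac{44555}{14526}$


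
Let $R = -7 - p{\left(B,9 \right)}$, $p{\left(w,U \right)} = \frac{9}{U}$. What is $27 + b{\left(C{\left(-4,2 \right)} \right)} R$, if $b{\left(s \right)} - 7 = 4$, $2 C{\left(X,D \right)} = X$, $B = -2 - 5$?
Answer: $-61$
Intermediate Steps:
$B = -7$ ($B = -2 - 5 = -7$)
$C{\left(X,D \right)} = \frac{X}{2}$
$b{\left(s \right)} = 11$ ($b{\left(s \right)} = 7 + 4 = 11$)
$R = -8$ ($R = -7 - \frac{9}{9} = -7 - 9 \cdot \frac{1}{9} = -7 - 1 = -8$)
$27 + b{\left(C{\left(-4,2 \right)} \right)} R = 27 + 11 \left(-8\right) = 27 - 88 = -61$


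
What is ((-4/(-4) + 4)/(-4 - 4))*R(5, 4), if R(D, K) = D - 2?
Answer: -15/8 ≈ -1.8750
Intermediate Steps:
R(D, K) = -2 + D
((-4/(-4) + 4)/(-4 - 4))*R(5, 4) = ((-4/(-4) + 4)/(-4 - 4))*(-2 + 5) = ((-4*(-¼) + 4)/(-8))*3 = ((1 + 4)*(-⅛))*3 = (5*(-⅛))*3 = -5/8*3 = -15/8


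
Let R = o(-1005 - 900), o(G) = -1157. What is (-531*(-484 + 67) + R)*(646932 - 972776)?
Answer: -71773657880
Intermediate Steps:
R = -1157
(-531*(-484 + 67) + R)*(646932 - 972776) = (-531*(-484 + 67) - 1157)*(646932 - 972776) = (-531*(-417) - 1157)*(-325844) = (221427 - 1157)*(-325844) = 220270*(-325844) = -71773657880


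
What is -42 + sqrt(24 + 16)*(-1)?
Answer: -42 - 2*sqrt(10) ≈ -48.325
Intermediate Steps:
-42 + sqrt(24 + 16)*(-1) = -42 + sqrt(40)*(-1) = -42 + (2*sqrt(10))*(-1) = -42 - 2*sqrt(10)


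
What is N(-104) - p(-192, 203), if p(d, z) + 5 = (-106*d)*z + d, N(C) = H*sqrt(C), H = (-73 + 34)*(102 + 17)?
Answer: -4131259 - 9282*I*sqrt(26) ≈ -4.1313e+6 - 47329.0*I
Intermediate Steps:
H = -4641 (H = -39*119 = -4641)
N(C) = -4641*sqrt(C)
p(d, z) = -5 + d - 106*d*z (p(d, z) = -5 + ((-106*d)*z + d) = -5 + (-106*d*z + d) = -5 + (d - 106*d*z) = -5 + d - 106*d*z)
N(-104) - p(-192, 203) = -9282*I*sqrt(26) - (-5 - 192 - 106*(-192)*203) = -9282*I*sqrt(26) - (-5 - 192 + 4131456) = -9282*I*sqrt(26) - 1*4131259 = -9282*I*sqrt(26) - 4131259 = -4131259 - 9282*I*sqrt(26)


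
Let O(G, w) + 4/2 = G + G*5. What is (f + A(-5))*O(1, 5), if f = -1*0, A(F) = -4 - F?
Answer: 4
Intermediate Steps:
O(G, w) = -2 + 6*G (O(G, w) = -2 + (G + G*5) = -2 + (G + 5*G) = -2 + 6*G)
f = 0
(f + A(-5))*O(1, 5) = (0 + (-4 - 1*(-5)))*(-2 + 6*1) = (0 + (-4 + 5))*(-2 + 6) = (0 + 1)*4 = 1*4 = 4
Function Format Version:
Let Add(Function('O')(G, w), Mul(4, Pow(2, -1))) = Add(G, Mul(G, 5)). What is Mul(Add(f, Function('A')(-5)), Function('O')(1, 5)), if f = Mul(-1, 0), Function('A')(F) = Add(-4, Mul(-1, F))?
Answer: 4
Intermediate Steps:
Function('O')(G, w) = Add(-2, Mul(6, G)) (Function('O')(G, w) = Add(-2, Add(G, Mul(G, 5))) = Add(-2, Add(G, Mul(5, G))) = Add(-2, Mul(6, G)))
f = 0
Mul(Add(f, Function('A')(-5)), Function('O')(1, 5)) = Mul(Add(0, Add(-4, Mul(-1, -5))), Add(-2, Mul(6, 1))) = Mul(Add(0, Add(-4, 5)), Add(-2, 6)) = Mul(Add(0, 1), 4) = Mul(1, 4) = 4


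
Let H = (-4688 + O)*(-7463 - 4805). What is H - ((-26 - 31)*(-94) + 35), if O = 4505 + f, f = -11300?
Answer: 140868051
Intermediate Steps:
O = -6795 (O = 4505 - 11300 = -6795)
H = 140873444 (H = (-4688 - 6795)*(-7463 - 4805) = -11483*(-12268) = 140873444)
H - ((-26 - 31)*(-94) + 35) = 140873444 - ((-26 - 31)*(-94) + 35) = 140873444 - (-57*(-94) + 35) = 140873444 - (5358 + 35) = 140873444 - 1*5393 = 140873444 - 5393 = 140868051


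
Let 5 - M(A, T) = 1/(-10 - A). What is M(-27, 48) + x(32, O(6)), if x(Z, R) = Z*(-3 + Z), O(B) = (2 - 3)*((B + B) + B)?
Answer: 15860/17 ≈ 932.94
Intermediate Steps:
M(A, T) = 5 - 1/(-10 - A)
O(B) = -3*B (O(B) = -(2*B + B) = -3*B)
M(-27, 48) + x(32, O(6)) = (51 + 5*(-27))/(10 - 27) + 32*(-3 + 32) = (51 - 135)/(-17) + 32*29 = -1/17*(-84) + 928 = 84/17 + 928 = 15860/17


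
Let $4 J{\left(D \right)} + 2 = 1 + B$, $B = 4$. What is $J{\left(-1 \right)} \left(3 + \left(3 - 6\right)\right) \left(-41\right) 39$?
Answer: $0$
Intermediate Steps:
$J{\left(D \right)} = \frac{3}{4}$ ($J{\left(D \right)} = - \frac{1}{2} + \frac{1 + 4}{4} = - \frac{1}{2} + \frac{1}{4} \cdot 5 = - \frac{1}{2} + \frac{5}{4} = \frac{3}{4}$)
$J{\left(-1 \right)} \left(3 + \left(3 - 6\right)\right) \left(-41\right) 39 = \frac{3 \left(3 + \left(3 - 6\right)\right)}{4} \left(-41\right) 39 = \frac{3 \left(3 - 3\right)}{4} \left(-41\right) 39 = \frac{3}{4} \cdot 0 \left(-41\right) 39 = 0 \left(-41\right) 39 = 0 \cdot 39 = 0$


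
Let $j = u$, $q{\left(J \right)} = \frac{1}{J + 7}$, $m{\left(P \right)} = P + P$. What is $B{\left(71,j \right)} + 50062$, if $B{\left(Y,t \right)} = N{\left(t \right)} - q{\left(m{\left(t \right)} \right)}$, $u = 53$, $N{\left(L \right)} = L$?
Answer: $\frac{5662994}{113} \approx 50115.0$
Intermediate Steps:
$m{\left(P \right)} = 2 P$
$q{\left(J \right)} = \frac{1}{7 + J}$
$j = 53$
$B{\left(Y,t \right)} = t - \frac{1}{7 + 2 t}$
$B{\left(71,j \right)} + 50062 = \left(53 - \frac{1}{7 + 2 \cdot 53}\right) + 50062 = \left(53 - \frac{1}{7 + 106}\right) + 50062 = \left(53 - \frac{1}{113}\right) + 50062 = \frac{5988}{113} + 50062 = \frac{5662994}{113}$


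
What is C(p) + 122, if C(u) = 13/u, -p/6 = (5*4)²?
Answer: 292787/2400 ≈ 121.99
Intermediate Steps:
p = -2400 (p = -6*(5*4)² = -6*20² = -6*400 = -2400)
C(p) + 122 = 13/(-2400) + 122 = 13*(-1/2400) + 122 = -13/2400 + 122 = 292787/2400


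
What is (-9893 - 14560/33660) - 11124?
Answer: -35372339/1683 ≈ -21017.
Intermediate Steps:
(-9893 - 14560/33660) - 11124 = (-9893 - 14560*1/33660) - 11124 = (-9893 - 728/1683) - 11124 = -16650647/1683 - 11124 = -35372339/1683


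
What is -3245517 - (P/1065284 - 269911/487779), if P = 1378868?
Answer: -421611549543178615/129905791059 ≈ -3.2455e+6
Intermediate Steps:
-3245517 - (P/1065284 - 269911/487779) = -3245517 - (1378868/1065284 - 269911/487779) = -3245517 - (1378868*(1/1065284) - 269911*1/487779) = -3245517 - (344717/266321 - 269911/487779) = -3245517 - 1*96262746112/129905791059 = -3245517 - 96262746112/129905791059 = -421611549543178615/129905791059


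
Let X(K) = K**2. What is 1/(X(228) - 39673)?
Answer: 1/12311 ≈ 8.1228e-5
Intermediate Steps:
1/(X(228) - 39673) = 1/(228**2 - 39673) = 1/(51984 - 39673) = 1/12311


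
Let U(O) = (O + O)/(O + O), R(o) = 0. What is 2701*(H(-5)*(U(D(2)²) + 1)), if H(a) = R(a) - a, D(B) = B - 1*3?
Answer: 27010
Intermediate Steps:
D(B) = -3 + B (D(B) = B - 3 = -3 + B)
H(a) = -a (H(a) = 0 - a = -a)
U(O) = 1 (U(O) = (2*O)/((2*O)) = (2*O)*(1/(2*O)) = 1)
2701*(H(-5)*(U(D(2)²) + 1)) = 2701*((-1*(-5))*(1 + 1)) = 2701*(5*2) = 2701*10 = 27010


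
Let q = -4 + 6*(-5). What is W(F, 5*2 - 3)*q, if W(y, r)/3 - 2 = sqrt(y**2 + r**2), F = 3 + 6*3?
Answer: -204 - 714*sqrt(10) ≈ -2461.9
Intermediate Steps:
F = 21 (F = 3 + 18 = 21)
q = -34 (q = -4 - 30 = -34)
W(y, r) = 6 + 3*sqrt(r**2 + y**2) (W(y, r) = 6 + 3*sqrt(y**2 + r**2) = 6 + 3*sqrt(r**2 + y**2))
W(F, 5*2 - 3)*q = (6 + 3*sqrt((5*2 - 3)**2 + 21**2))*(-34) = (6 + 3*sqrt((10 - 3)**2 + 441))*(-34) = (6 + 3*sqrt(7**2 + 441))*(-34) = (6 + 3*sqrt(49 + 441))*(-34) = (6 + 3*sqrt(490))*(-34) = (6 + 3*(7*sqrt(10)))*(-34) = (6 + 21*sqrt(10))*(-34) = -204 - 714*sqrt(10)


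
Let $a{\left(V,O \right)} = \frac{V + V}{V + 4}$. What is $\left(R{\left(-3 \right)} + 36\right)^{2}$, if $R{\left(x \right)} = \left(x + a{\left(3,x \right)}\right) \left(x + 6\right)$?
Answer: $\frac{42849}{49} \approx 874.47$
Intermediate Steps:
$a{\left(V,O \right)} = \frac{2 V}{4 + V}$
$R{\left(x \right)} = \left(6 + x\right) \left(\frac{6}{7} + x\right)$ ($R{\left(x \right)} = \left(x + 2 \cdot 3 \frac{1}{4 + 3}\right) \left(x + 6\right) = \left(x + 2 \cdot 3 \cdot \frac{1}{7}\right) \left(6 + x\right) = \left(x + \frac{6}{7}\right) \left(6 + x\right) = \left(\frac{6}{7} + x\right) \left(6 + x\right) = \left(6 + x\right) \left(\frac{6}{7} + x\right)$)
$\left(R{\left(-3 \right)} + 36\right)^{2} = \left(\left(\frac{36}{7} + \left(-3\right)^{2} + \frac{48}{7} \left(-3\right)\right) + 36\right)^{2} = \left(\left(\frac{36}{7} + 9 - \frac{144}{7}\right) + 36\right)^{2} = \left(- \frac{45}{7} + 36\right)^{2} = \left(\frac{207}{7}\right)^{2} = \frac{42849}{49}$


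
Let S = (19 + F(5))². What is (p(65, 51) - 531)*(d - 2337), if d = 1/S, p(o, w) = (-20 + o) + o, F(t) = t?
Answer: 566712731/576 ≈ 9.8388e+5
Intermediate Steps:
p(o, w) = -20 + 2*o
S = 576 (S = (19 + 5)² = 24² = 576)
d = 1/576 ≈ 0.0017361
(p(65, 51) - 531)*(d - 2337) = ((-20 + 2*65) - 531)*(1/576 - 2337) = ((-20 + 130) - 531)*(-1346111/576) = (110 - 531)*(-1346111/576) = -421*(-1346111/576) = 566712731/576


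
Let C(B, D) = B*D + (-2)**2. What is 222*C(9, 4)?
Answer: 8880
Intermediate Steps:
C(B, D) = 4 + B*D (C(B, D) = B*D + 4 = 4 + B*D)
222*C(9, 4) = 222*(4 + 9*4) = 222*(4 + 36) = 222*40 = 8880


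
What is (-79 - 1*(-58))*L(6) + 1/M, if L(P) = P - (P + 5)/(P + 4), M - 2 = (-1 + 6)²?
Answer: -27773/270 ≈ -102.86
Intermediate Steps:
M = 27 (M = 2 + (-1 + 6)² = 2 + 5² = 2 + 25 = 27)
L(P) = P - (5 + P)/(4 + P)
(-79 - 1*(-58))*L(6) + 1/M = (-79 - 1*(-58))*((-5 + 6² + 3*6)/(4 + 6)) + 1/27 = (-79 + 58)*((-5 + 36 + 18)/10) + 1/27 = -21*49/10 + 1/27 = -1029/10 + 1/27 = -27773/270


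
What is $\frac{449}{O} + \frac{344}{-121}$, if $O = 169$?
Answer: $- \frac{3807}{20449} \approx -0.18617$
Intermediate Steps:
$\frac{449}{O} + \frac{344}{-121} = \frac{449}{169} + \frac{344}{-121} = 449 \cdot \frac{1}{169} + 344 \left(- \frac{1}{121}\right) = \frac{449}{169} - \frac{344}{121} = - \frac{3807}{20449}$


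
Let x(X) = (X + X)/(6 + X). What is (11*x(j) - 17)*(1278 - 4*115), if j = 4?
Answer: -33538/5 ≈ -6707.6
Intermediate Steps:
x(X) = 2*X/(6 + X) (x(X) = (2*X)/(6 + X) = 2*X/(6 + X))
(11*x(j) - 17)*(1278 - 4*115) = (11*(2*4/(6 + 4)) - 17)*(1278 - 4*115) = (11*(2*4/10) - 17)*(1278 - 460) = (11*(2*4*(⅒)) - 17)*818 = (11*(⅘) - 17)*818 = (44/5 - 17)*818 = -41/5*818 = -33538/5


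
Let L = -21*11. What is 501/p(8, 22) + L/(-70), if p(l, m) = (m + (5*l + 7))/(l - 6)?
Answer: 4099/230 ≈ 17.822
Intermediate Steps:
L = -231
p(l, m) = (7 + m + 5*l)/(-6 + l) (p(l, m) = (m + (7 + 5*l))/(-6 + l) = (7 + m + 5*l)/(-6 + l))
501/p(8, 22) + L/(-70) = 501/(((7 + 22 + 5*8)/(-6 + 8))) - 231/(-70) = 501/(((7 + 22 + 40)/2)) - 231*(-1/70) = 501/(((1/2)*69)) + 33/10 = 501/(69/2) + 33/10 = 501*(2/69) + 33/10 = 334/23 + 33/10 = 4099/230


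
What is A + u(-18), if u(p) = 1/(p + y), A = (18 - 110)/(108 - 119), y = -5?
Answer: 2105/253 ≈ 8.3202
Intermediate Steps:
A = 92/11 (A = -92/(-11) = -92*(-1/11) = 92/11 ≈ 8.3636)
u(p) = 1/(-5 + p) (u(p) = 1/(p - 5) = 1/(-5 + p))
A + u(-18) = 92/11 + 1/(-5 - 18) = 92/11 + 1/(-23) = 92/11 - 1/23 = 2105/253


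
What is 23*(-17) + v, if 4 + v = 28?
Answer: -367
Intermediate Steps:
v = 24 (v = -4 + 28 = 24)
23*(-17) + v = 23*(-17) + 24 = -391 + 24 = -367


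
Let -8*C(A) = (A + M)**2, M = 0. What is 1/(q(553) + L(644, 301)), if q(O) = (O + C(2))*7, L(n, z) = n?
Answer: 2/9023 ≈ 0.00022166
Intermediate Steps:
C(A) = -A**2/8 (C(A) = -(A + 0)**2/8 = -A**2/8)
q(O) = -7/2 + 7*O (q(O) = (O - 1/8*2**2)*7 = (O - 1/8*4)*7 = (O - 1/2)*7 = (-1/2 + O)*7 = -7/2 + 7*O)
1/(q(553) + L(644, 301)) = 1/((-7/2 + 7*553) + 644) = 1/((-7/2 + 3871) + 644) = 1/(7735/2 + 644) = 1/(9023/2) = 2/9023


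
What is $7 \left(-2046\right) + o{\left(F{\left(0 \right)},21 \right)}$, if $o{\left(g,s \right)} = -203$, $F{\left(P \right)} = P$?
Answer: $-14525$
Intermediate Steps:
$7 \left(-2046\right) + o{\left(F{\left(0 \right)},21 \right)} = 7 \left(-2046\right) - 203 = -14322 - 203 = -14525$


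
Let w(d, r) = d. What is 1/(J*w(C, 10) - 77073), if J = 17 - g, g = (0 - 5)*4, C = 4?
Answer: -1/76925 ≈ -1.3000e-5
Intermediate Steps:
g = -20 (g = -5*4 = -20)
J = 37 (J = 17 - 1*(-20) = 17 + 20 = 37)
1/(J*w(C, 10) - 77073) = 1/(37*4 - 77073) = 1/(148 - 77073) = 1/(-76925) = -1/76925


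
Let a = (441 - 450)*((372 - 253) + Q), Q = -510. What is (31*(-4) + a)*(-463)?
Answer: -1571885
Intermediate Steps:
a = 3519 (a = (441 - 450)*((372 - 253) - 510) = -9*(119 - 510) = -9*(-391) = 3519)
(31*(-4) + a)*(-463) = (31*(-4) + 3519)*(-463) = (-124 + 3519)*(-463) = 3395*(-463) = -1571885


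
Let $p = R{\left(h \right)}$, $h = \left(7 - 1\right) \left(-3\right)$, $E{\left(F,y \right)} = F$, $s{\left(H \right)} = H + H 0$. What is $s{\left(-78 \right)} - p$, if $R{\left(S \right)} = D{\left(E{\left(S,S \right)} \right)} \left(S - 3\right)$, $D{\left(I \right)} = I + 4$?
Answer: $-372$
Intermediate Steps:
$s{\left(H \right)} = H$ ($s{\left(H \right)} = H + 0 = H$)
$D{\left(I \right)} = 4 + I$
$h = -18$ ($h = 6 \left(-3\right) = -18$)
$R{\left(S \right)} = \left(-3 + S\right) \left(4 + S\right)$ ($R{\left(S \right)} = \left(4 + S\right) \left(S - 3\right) = \left(4 + S\right) \left(-3 + S\right) = \left(-3 + S\right) \left(4 + S\right)$)
$p = 294$ ($p = \left(-3 - 18\right) \left(4 - 18\right) = \left(-21\right) \left(-14\right) = 294$)
$s{\left(-78 \right)} - p = -78 - 294 = -372$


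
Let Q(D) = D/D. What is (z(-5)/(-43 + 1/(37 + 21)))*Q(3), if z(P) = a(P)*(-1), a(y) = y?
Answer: -290/2493 ≈ -0.11633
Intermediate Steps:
Q(D) = 1
z(P) = -P (z(P) = P*(-1) = -P)
(z(-5)/(-43 + 1/(37 + 21)))*Q(3) = ((-1*(-5))/(-43 + 1/(37 + 21)))*1 = (5/(-43 + 1/58))*1 = (5/(-2493/58))*1 = -58/2493*5*1 = -290/2493*1 = -290/2493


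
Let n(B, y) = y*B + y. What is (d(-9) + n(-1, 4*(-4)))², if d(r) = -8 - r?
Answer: 1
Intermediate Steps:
n(B, y) = y + B*y (n(B, y) = B*y + y = y + B*y)
(d(-9) + n(-1, 4*(-4)))² = ((-8 - 1*(-9)) + (4*(-4))*(1 - 1))² = ((-8 + 9) - 16*0)² = (1 + 0)² = 1² = 1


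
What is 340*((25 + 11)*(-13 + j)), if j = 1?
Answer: -146880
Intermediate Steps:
340*((25 + 11)*(-13 + j)) = 340*((25 + 11)*(-13 + 1)) = 340*(36*(-12)) = 340*(-432) = -146880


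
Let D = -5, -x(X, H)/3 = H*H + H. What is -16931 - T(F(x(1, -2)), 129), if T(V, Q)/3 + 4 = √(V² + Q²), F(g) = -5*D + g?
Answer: -16919 - 3*√17002 ≈ -17310.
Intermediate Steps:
x(X, H) = -3*H - 3*H² (x(X, H) = -3*(H*H + H) = -3*(H² + H) = -3*(H + H²) = -3*H - 3*H²)
F(g) = 25 + g (F(g) = -5*(-5) + g = 25 + g)
T(V, Q) = -12 + 3*√(Q² + V²) (T(V, Q) = -12 + 3*√(V² + Q²) = -12 + 3*√(Q² + V²))
-16931 - T(F(x(1, -2)), 129) = -16931 - (-12 + 3*√(129² + (25 - 3*(-2)*(1 - 2))²)) = -16931 - (-12 + 3*√(16641 + (25 - 3*(-2)*(-1))²)) = -16931 - (-12 + 3*√(16641 + (25 - 6)²)) = -16931 - (-12 + 3*√(16641 + 19²)) = -16931 - (-12 + 3*√(16641 + 361)) = -16931 - (-12 + 3*√17002) = -16931 + (12 - 3*√17002) = -16919 - 3*√17002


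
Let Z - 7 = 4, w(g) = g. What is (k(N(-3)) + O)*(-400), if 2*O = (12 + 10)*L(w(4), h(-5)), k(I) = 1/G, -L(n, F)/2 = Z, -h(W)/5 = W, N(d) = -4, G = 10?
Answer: 96760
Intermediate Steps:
h(W) = -5*W
Z = 11 (Z = 7 + 4 = 11)
L(n, F) = -22 (L(n, F) = -2*11 = -22)
k(I) = ⅒ (k(I) = 1/10 = ⅒)
O = -242 (O = ((12 + 10)*(-22))/2 = (22*(-22))/2 = (½)*(-484) = -242)
(k(N(-3)) + O)*(-400) = (⅒ - 242)*(-400) = -2419/10*(-400) = 96760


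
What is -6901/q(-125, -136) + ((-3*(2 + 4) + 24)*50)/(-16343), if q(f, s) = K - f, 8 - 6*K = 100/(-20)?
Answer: -676927158/12469709 ≈ -54.286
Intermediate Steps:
K = 13/6 (K = 4/3 - 50/(3*(-20)) = 4/3 - 50*(-1)/(3*20) = 4/3 - ⅙*(-5) = 4/3 + ⅚ = 13/6 ≈ 2.1667)
q(f, s) = 13/6 - f
-6901/q(-125, -136) + ((-3*(2 + 4) + 24)*50)/(-16343) = -6901/(13/6 - 1*(-125)) + ((-3*(2 + 4) + 24)*50)/(-16343) = -6901/(13/6 + 125) + ((-3*6 + 24)*50)*(-1/16343) = -6901/763/6 + ((-18 + 24)*50)*(-1/16343) = -6901*6/763 + (6*50)*(-1/16343) = -41406/763 + 300*(-1/16343) = -41406/763 - 300/16343 = -676927158/12469709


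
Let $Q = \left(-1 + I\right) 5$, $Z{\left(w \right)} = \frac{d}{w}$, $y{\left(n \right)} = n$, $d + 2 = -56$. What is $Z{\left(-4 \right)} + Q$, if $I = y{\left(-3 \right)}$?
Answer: $- \frac{11}{2} \approx -5.5$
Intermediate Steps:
$d = -58$ ($d = -2 - 56 = -58$)
$Z{\left(w \right)} = - \frac{58}{w}$
$I = -3$
$Q = -20$ ($Q = \left(-1 - 3\right) 5 = \left(-4\right) 5 = -20$)
$Z{\left(-4 \right)} + Q = - \frac{58}{-4} - 20 = \left(-58\right) \left(- \frac{1}{4}\right) - 20 = \frac{29}{2} - 20 = - \frac{11}{2}$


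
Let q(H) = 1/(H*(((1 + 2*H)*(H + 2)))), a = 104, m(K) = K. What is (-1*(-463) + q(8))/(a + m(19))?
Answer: 629681/167280 ≈ 3.7642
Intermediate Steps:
q(H) = 1/(H*(1 + 2*H)*(2 + H)) (q(H) = 1/(H*(((1 + 2*H)*(2 + H)))) = (1/((1 + 2*H)*(2 + H)))/H = 1/(H*(1 + 2*H)*(2 + H)))
(-1*(-463) + q(8))/(a + m(19)) = (-1*(-463) + 1/(8*(2 + 2*8² + 5*8)))/(104 + 19) = (463 + 1/(8*(2 + 2*64 + 40)))/123 = (463 + 1/(8*(2 + 128 + 40)))*(1/123) = (463 + (⅛)/170)*(1/123) = (463 + (⅛)*(1/170))*(1/123) = (463 + 1/1360)*(1/123) = (629681/1360)*(1/123) = 629681/167280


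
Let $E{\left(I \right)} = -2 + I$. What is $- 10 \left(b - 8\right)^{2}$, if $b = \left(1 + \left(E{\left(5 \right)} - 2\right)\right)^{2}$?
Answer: $-160$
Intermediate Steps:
$b = 4$ ($b = \left(1 + \left(\left(-2 + 5\right) - 2\right)\right)^{2} = \left(1 + \left(3 - 2\right)\right)^{2} = \left(1 + 1\right)^{2} = 2^{2} = 4$)
$- 10 \left(b - 8\right)^{2} = - 10 \left(4 - 8\right)^{2} = - 10 \left(-4\right)^{2} = \left(-10\right) 16 = -160$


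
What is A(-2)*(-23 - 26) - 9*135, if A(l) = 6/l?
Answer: -1068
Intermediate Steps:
A(-2)*(-23 - 26) - 9*135 = (6/(-2))*(-23 - 26) - 9*135 = (6*(-½))*(-49) - 1215 = -3*(-49) - 1215 = 147 - 1215 = -1068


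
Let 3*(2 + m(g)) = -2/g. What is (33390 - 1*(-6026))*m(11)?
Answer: -2680288/33 ≈ -81221.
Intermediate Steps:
m(g) = -2 - 2/(3*g) (m(g) = -2 + (-2/g)/3 = -2 - 2/(3*g))
(33390 - 1*(-6026))*m(11) = (33390 - 1*(-6026))*(-2 - ⅔/11) = (33390 + 6026)*(-2 - ⅔*1/11) = 39416*(-2 - 2/33) = 39416*(-68/33) = -2680288/33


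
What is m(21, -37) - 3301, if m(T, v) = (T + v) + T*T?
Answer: -2876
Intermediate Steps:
m(T, v) = T + v + T² (m(T, v) = (T + v) + T² = T + v + T²)
m(21, -37) - 3301 = (21 - 37 + 21²) - 3301 = (21 - 37 + 441) - 3301 = 425 - 3301 = -2876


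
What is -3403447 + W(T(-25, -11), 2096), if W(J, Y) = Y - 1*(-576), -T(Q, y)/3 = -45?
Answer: -3400775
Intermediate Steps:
T(Q, y) = 135 (T(Q, y) = -3*(-45) = 135)
W(J, Y) = 576 + Y (W(J, Y) = Y + 576 = 576 + Y)
-3403447 + W(T(-25, -11), 2096) = -3403447 + (576 + 2096) = -3403447 + 2672 = -3400775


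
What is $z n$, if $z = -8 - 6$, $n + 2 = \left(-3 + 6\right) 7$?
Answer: $-266$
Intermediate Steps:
$n = 19$ ($n = -2 + \left(-3 + 6\right) 7 = -2 + 3 \cdot 7 = -2 + 21 = 19$)
$z = -14$
$z n = \left(-14\right) 19 = -266$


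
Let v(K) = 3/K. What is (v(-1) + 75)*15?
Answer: 1080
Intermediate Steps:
(v(-1) + 75)*15 = (3/(-1) + 75)*15 = (3*(-1) + 75)*15 = (-3 + 75)*15 = 72*15 = 1080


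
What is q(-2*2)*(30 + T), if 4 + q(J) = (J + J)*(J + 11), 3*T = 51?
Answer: -2820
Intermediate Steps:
T = 17 (T = (⅓)*51 = 17)
q(J) = -4 + 2*J*(11 + J) (q(J) = -4 + (J + J)*(J + 11) = -4 + (2*J)*(11 + J) = -4 + 2*J*(11 + J))
q(-2*2)*(30 + T) = (-4 + 2*(-2*2)² + 22*(-2*2))*(30 + 17) = (-4 + 2*(-4)² + 22*(-4))*47 = (-4 + 2*16 - 88)*47 = (-4 + 32 - 88)*47 = -60*47 = -2820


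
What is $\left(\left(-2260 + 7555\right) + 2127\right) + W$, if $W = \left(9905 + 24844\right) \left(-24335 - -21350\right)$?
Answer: $-103718343$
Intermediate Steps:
$W = -103725765$ ($W = 34749 \left(-24335 + 21350\right) = 34749 \left(-2985\right) = -103725765$)
$\left(\left(-2260 + 7555\right) + 2127\right) + W = \left(\left(-2260 + 7555\right) + 2127\right) - 103725765 = \left(5295 + 2127\right) - 103725765 = 7422 - 103725765 = -103718343$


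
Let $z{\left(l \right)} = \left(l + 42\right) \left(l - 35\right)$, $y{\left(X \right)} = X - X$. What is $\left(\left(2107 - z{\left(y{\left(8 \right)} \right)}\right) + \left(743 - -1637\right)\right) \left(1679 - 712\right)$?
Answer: $5760419$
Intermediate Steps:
$y{\left(X \right)} = 0$
$z{\left(l \right)} = \left(-35 + l\right) \left(42 + l\right)$ ($z{\left(l \right)} = \left(42 + l\right) \left(-35 + l\right) = \left(-35 + l\right) \left(42 + l\right)$)
$\left(\left(2107 - z{\left(y{\left(8 \right)} \right)}\right) + \left(743 - -1637\right)\right) \left(1679 - 712\right) = \left(\left(2107 - \left(-1470 + 0^{2} + 7 \cdot 0\right)\right) + \left(743 - -1637\right)\right) \left(1679 - 712\right) = \left(\left(2107 - \left(-1470 + 0 + 0\right)\right) + \left(743 + 1637\right)\right) 967 = \left(\left(2107 - -1470\right) + 2380\right) 967 = \left(\left(2107 + 1470\right) + 2380\right) 967 = \left(3577 + 2380\right) 967 = 5957 \cdot 967 = 5760419$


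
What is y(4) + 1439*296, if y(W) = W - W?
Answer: 425944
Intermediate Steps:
y(W) = 0
y(4) + 1439*296 = 0 + 1439*296 = 0 + 425944 = 425944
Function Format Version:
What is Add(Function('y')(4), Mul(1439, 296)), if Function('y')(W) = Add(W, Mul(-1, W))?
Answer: 425944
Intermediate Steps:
Function('y')(W) = 0
Add(Function('y')(4), Mul(1439, 296)) = Add(0, Mul(1439, 296)) = Add(0, 425944) = 425944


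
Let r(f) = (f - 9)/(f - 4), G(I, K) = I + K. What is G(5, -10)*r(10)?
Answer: -5/6 ≈ -0.83333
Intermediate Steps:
r(f) = (-9 + f)/(-4 + f)
G(5, -10)*r(10) = (5 - 10)*((-9 + 10)/(-4 + 10)) = -5/6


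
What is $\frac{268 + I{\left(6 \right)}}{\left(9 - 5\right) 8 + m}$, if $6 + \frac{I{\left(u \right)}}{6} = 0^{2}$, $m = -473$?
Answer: $- \frac{232}{441} \approx -0.52608$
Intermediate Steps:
$I{\left(u \right)} = -36$ ($I{\left(u \right)} = -36 + 6 \cdot 0^{2} = -36 + 6 \cdot 0 = -36 + 0 = -36$)
$\frac{268 + I{\left(6 \right)}}{\left(9 - 5\right) 8 + m} = \frac{268 - 36}{\left(9 - 5\right) 8 - 473} = \frac{232}{4 \cdot 8 - 473} = \frac{232}{32 - 473} = \frac{232}{-441} = 232 \left(- \frac{1}{441}\right) = - \frac{232}{441}$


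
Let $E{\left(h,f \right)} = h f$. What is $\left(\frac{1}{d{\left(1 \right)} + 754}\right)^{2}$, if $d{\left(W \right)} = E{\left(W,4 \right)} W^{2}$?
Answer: $\frac{1}{574564} \approx 1.7405 \cdot 10^{-6}$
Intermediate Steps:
$E{\left(h,f \right)} = f h$
$d{\left(W \right)} = 4 W^{3}$ ($d{\left(W \right)} = 4 W W^{2} = 4 W^{3}$)
$\left(\frac{1}{d{\left(1 \right)} + 754}\right)^{2} = \left(\frac{1}{4 \cdot 1^{3} + 754}\right)^{2} = \left(\frac{1}{4 \cdot 1 + 754}\right)^{2} = \left(\frac{1}{4 + 754}\right)^{2} = \left(\frac{1}{758}\right)^{2} = \frac{1}{574564}$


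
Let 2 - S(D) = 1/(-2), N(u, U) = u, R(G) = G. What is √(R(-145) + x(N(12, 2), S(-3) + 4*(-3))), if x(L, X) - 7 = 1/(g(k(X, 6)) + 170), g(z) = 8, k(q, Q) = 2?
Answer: 11*I*√36134/178 ≈ 11.747*I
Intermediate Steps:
S(D) = 5/2 (S(D) = 2 - 1/(-2) = 2 - 1*(-½) = 2 + ½ = 5/2)
x(L, X) = 1247/178 (x(L, X) = 7 + 1/(8 + 170) = 7 + 1/178 = 1247/178)
√(R(-145) + x(N(12, 2), S(-3) + 4*(-3))) = √(-145 + 1247/178) = √(-24563/178) = 11*I*√36134/178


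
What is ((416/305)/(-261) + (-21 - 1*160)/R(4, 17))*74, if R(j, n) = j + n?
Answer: -355625278/557235 ≈ -638.20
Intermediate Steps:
((416/305)/(-261) + (-21 - 1*160)/R(4, 17))*74 = ((416/305)/(-261) + (-21 - 1*160)/(4 + 17))*74 = ((416*(1/305))*(-1/261) + (-21 - 160)/21)*74 = ((416/305)*(-1/261) - 181*1/21)*74 = (-416/79605 - 181/21)*74 = -4805747/557235*74 = -355625278/557235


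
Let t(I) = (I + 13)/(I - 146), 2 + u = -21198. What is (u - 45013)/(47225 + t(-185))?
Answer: -7305501/5210549 ≈ -1.4021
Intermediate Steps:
u = -21200 (u = -2 - 21198 = -21200)
t(I) = (13 + I)/(-146 + I)
(u - 45013)/(47225 + t(-185)) = (-21200 - 45013)/(47225 + (13 - 185)/(-146 - 185)) = -66213/(47225 - 172/(-331)) = -66213/(47225 - 1/331*(-172)) = -66213/(47225 + 172/331) = -66213/15631647/331 = -66213*331/15631647 = -7305501/5210549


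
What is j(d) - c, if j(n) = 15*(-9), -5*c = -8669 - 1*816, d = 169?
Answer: -2032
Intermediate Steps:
c = 1897 (c = -(-8669 - 1*816)/5 = -(-8669 - 816)/5 = -⅕*(-9485) = 1897)
j(n) = -135
j(d) - c = -135 - 1*1897 = -135 - 1897 = -2032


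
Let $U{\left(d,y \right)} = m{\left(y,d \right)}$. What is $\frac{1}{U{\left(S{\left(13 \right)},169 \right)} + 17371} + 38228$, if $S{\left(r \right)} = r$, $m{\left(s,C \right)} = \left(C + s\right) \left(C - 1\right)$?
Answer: $\frac{747548541}{19555} \approx 38228.0$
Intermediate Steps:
$m{\left(s,C \right)} = \left(-1 + C\right) \left(C + s\right)$ ($m{\left(s,C \right)} = \left(C + s\right) \left(-1 + C\right) = \left(-1 + C\right) \left(C + s\right)$)
$U{\left(d,y \right)} = d^{2} - d - y + d y$
$\frac{1}{U{\left(S{\left(13 \right)},169 \right)} + 17371} + 38228 = \frac{1}{\left(13^{2} - 13 - 169 + 13 \cdot 169\right) + 17371} + 38228 = \frac{1}{\left(169 - 13 - 169 + 2197\right) + 17371} + 38228 = \frac{1}{2184 + 17371} + 38228 = \frac{1}{19555} + 38228 = \frac{747548541}{19555}$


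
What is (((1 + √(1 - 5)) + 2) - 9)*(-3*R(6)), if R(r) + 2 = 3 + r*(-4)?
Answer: -414 + 138*I ≈ -414.0 + 138.0*I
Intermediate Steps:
R(r) = 1 - 4*r (R(r) = -2 + (3 + r*(-4)) = -2 + (3 - 4*r) = 1 - 4*r)
(((1 + √(1 - 5)) + 2) - 9)*(-3*R(6)) = (((1 + √(1 - 5)) + 2) - 9)*(-3*(1 - 4*6)) = (((1 + √(-4)) + 2) - 9)*(-3*(1 - 24)) = (((1 + 2*I) + 2) - 9)*(-3*(-23)) = ((3 + 2*I) - 9)*69 = (-6 + 2*I)*69 = -414 + 138*I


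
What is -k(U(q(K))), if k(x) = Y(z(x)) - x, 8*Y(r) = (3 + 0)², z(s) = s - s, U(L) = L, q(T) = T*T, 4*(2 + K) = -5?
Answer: 151/16 ≈ 9.4375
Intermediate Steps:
K = -13/4 (K = -2 + (¼)*(-5) = -2 - 5/4 = -13/4 ≈ -3.2500)
q(T) = T²
z(s) = 0
Y(r) = 9/8 (Y(r) = (3 + 0)²/8 = (⅛)*3² = (⅛)*9 = 9/8)
k(x) = 9/8 - x
-k(U(q(K))) = -(9/8 - (-13/4)²) = -(9/8 - 1*169/16) = -(9/8 - 169/16) = -1*(-151/16) = 151/16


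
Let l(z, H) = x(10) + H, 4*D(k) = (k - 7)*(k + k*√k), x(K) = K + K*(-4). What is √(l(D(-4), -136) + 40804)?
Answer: √40638 ≈ 201.59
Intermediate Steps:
x(K) = -3*K (x(K) = K - 4*K = -3*K)
D(k) = (-7 + k)*(k + k^(3/2))/4 (D(k) = ((k - 7)*(k + k*√k))/4 = ((-7 + k)*(k + k^(3/2)))/4 = (-7 + k)*(k + k^(3/2))/4)
l(z, H) = -30 + H (l(z, H) = -3*10 + H = -30 + H)
√(l(D(-4), -136) + 40804) = √((-30 - 136) + 40804) = √(-166 + 40804) = √40638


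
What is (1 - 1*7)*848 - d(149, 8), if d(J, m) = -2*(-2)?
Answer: -5092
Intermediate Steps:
d(J, m) = 4
(1 - 1*7)*848 - d(149, 8) = (1 - 1*7)*848 - 1*4 = (1 - 7)*848 - 4 = -6*848 - 4 = -5088 - 4 = -5092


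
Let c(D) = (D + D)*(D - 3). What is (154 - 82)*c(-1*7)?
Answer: 10080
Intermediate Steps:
c(D) = 2*D*(-3 + D) (c(D) = (2*D)*(-3 + D) = 2*D*(-3 + D))
(154 - 82)*c(-1*7) = (154 - 82)*(2*(-1*7)*(-3 - 1*7)) = 72*(2*(-7)*(-3 - 7)) = 72*(2*(-7)*(-10)) = 72*140 = 10080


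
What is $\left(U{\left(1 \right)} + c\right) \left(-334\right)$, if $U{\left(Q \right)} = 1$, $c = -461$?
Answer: $153640$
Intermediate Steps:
$\left(U{\left(1 \right)} + c\right) \left(-334\right) = \left(1 - 461\right) \left(-334\right) = \left(-460\right) \left(-334\right) = 153640$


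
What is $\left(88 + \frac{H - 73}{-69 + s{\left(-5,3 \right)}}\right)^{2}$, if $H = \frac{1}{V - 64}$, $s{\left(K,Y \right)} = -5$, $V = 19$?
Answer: $\frac{21952274569}{2772225} \approx 7918.6$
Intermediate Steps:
$H = - \frac{1}{45}$ ($H = \frac{1}{19 - 64} = \frac{1}{-45} = - \frac{1}{45} \approx -0.022222$)
$\left(88 + \frac{H - 73}{-69 + s{\left(-5,3 \right)}}\right)^{2} = \left(88 + \frac{- \frac{1}{45} - 73}{-69 - 5}\right)^{2} = \left(88 - \frac{3286}{45 \left(-74\right)}\right)^{2} = \left(88 - - \frac{1643}{1665}\right)^{2} = \left(88 + \frac{1643}{1665}\right)^{2} = \left(\frac{148163}{1665}\right)^{2} = \frac{21952274569}{2772225}$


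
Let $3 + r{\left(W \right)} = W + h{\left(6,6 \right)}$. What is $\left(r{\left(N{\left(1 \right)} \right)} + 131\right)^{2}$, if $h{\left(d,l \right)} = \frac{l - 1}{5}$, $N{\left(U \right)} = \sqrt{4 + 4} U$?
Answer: $16649 + 516 \sqrt{2} \approx 17379.0$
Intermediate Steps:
$N{\left(U \right)} = 2 U \sqrt{2}$ ($N{\left(U \right)} = \sqrt{8} U = 2 \sqrt{2} U = 2 U \sqrt{2}$)
$h{\left(d,l \right)} = - \frac{1}{5} + \frac{l}{5}$ ($h{\left(d,l \right)} = \left(-1 + l\right) \frac{1}{5} = - \frac{1}{5} + \frac{l}{5}$)
$r{\left(W \right)} = -2 + W$ ($r{\left(W \right)} = -3 + \left(W + \left(- \frac{1}{5} + \frac{1}{5} \cdot 6\right)\right) = -3 + \left(W + \left(- \frac{1}{5} + \frac{6}{5}\right)\right) = -3 + \left(W + 1\right) = -3 + \left(1 + W\right) = -2 + W$)
$\left(r{\left(N{\left(1 \right)} \right)} + 131\right)^{2} = \left(\left(-2 + 2 \cdot 1 \sqrt{2}\right) + 131\right)^{2} = \left(\left(-2 + 2 \sqrt{2}\right) + 131\right)^{2} = \left(129 + 2 \sqrt{2}\right)^{2}$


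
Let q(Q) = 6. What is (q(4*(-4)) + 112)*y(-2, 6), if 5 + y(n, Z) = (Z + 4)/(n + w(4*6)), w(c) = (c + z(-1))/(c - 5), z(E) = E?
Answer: -6254/3 ≈ -2084.7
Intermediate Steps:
w(c) = (-1 + c)/(-5 + c) (w(c) = (c - 1)/(c - 5) = (-1 + c)/(-5 + c))
y(n, Z) = -5 + (4 + Z)/(23/19 + n) (y(n, Z) = -5 + (Z + 4)/(n + (-1 + 4*6)/(-5 + 4*6)) = -5 + (4 + Z)/(n + (-1 + 24)/(-5 + 24)) = -5 + (4 + Z)/(n + 23/19) = -5 + (4 + Z)/(23/19 + n))
(q(4*(-4)) + 112)*y(-2, 6) = (6 + 112)*((-39 - 95*(-2) + 19*6)/(23 + 19*(-2))) = 118*((-39 + 190 + 114)/(23 - 38)) = 118*(265/(-15)) = 118*(-1/15*265) = 118*(-53/3) = -6254/3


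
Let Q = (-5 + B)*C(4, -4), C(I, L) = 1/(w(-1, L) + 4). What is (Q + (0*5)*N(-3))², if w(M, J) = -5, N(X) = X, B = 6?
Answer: 1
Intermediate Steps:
C(I, L) = -1 (C(I, L) = 1/(-5 + 4) = 1/(-1) = -1)
Q = -1 (Q = (-5 + 6)*(-1) = 1*(-1) = -1)
(Q + (0*5)*N(-3))² = (-1 + (0*5)*(-3))² = (-1 + 0*(-3))² = (-1 + 0)² = (-1)² = 1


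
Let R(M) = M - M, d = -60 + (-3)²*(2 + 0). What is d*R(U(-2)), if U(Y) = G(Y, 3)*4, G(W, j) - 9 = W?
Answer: 0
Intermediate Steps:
G(W, j) = 9 + W
U(Y) = 36 + 4*Y (U(Y) = (9 + Y)*4 = 36 + 4*Y)
d = -42 (d = -60 + 9*2 = -60 + 18 = -42)
R(M) = 0
d*R(U(-2)) = -42*0 = 0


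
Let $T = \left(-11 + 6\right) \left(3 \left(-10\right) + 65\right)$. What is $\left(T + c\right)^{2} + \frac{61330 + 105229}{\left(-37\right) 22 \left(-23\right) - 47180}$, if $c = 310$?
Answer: $\frac{518480491}{28458} \approx 18219.0$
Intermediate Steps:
$T = -175$ ($T = - 5 \left(-30 + 65\right) = \left(-5\right) 35 = -175$)
$\left(T + c\right)^{2} + \frac{61330 + 105229}{\left(-37\right) 22 \left(-23\right) - 47180} = \left(-175 + 310\right)^{2} + \frac{61330 + 105229}{\left(-37\right) 22 \left(-23\right) - 47180} = 135^{2} + \frac{166559}{\left(-814\right) \left(-23\right) - 47180} = 18225 + \frac{166559}{18722 - 47180} = 18225 + \frac{166559}{-28458} = 18225 + 166559 \left(- \frac{1}{28458}\right) = 18225 - \frac{166559}{28458} = \frac{518480491}{28458}$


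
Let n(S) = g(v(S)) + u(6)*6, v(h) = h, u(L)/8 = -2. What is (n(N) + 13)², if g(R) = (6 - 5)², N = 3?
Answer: 6724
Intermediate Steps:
u(L) = -16 (u(L) = 8*(-2) = -16)
g(R) = 1 (g(R) = 1² = 1)
n(S) = -95 (n(S) = 1 - 16*6 = 1 - 96 = -95)
(n(N) + 13)² = (-95 + 13)² = (-82)² = 6724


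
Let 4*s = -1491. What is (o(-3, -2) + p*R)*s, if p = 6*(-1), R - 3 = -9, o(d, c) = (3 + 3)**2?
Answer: -26838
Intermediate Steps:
s = -1491/4 (s = (1/4)*(-1491) = -1491/4 ≈ -372.75)
o(d, c) = 36 (o(d, c) = 6**2 = 36)
R = -6 (R = 3 - 9 = -6)
p = -6
(o(-3, -2) + p*R)*s = (36 - 6*(-6))*(-1491/4) = (36 + 36)*(-1491/4) = 72*(-1491/4) = -26838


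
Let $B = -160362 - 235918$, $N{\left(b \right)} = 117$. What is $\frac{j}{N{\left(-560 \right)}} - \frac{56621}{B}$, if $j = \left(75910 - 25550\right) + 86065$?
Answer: $\frac{18023041219}{15454920} \approx 1166.2$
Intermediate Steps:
$B = -396280$ ($B = -160362 - 235918 = -396280$)
$j = 136425$ ($j = 50360 + 86065 = 136425$)
$\frac{j}{N{\left(-560 \right)}} - \frac{56621}{B} = \frac{136425}{117} - \frac{56621}{-396280} = 136425 \cdot \frac{1}{117} - - \frac{56621}{396280} = \frac{45475}{39} + \frac{56621}{396280} = \frac{18023041219}{15454920}$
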